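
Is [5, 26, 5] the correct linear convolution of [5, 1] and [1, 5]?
Recompute linear convolution of [5, 1] and [1, 5]: y[0] = 5×1 = 5; y[1] = 5×5 + 1×1 = 26; y[2] = 1×5 = 5 → [5, 26, 5]. Given [5, 26, 5] matches, so answer: Yes

Yes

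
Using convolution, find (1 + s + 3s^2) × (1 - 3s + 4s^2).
Ascending coefficients: a = [1, 1, 3], b = [1, -3, 4]. c[0] = 1×1 = 1; c[1] = 1×-3 + 1×1 = -2; c[2] = 1×4 + 1×-3 + 3×1 = 4; c[3] = 1×4 + 3×-3 = -5; c[4] = 3×4 = 12. Result coefficients: [1, -2, 4, -5, 12] → 1 - 2s + 4s^2 - 5s^3 + 12s^4

1 - 2s + 4s^2 - 5s^3 + 12s^4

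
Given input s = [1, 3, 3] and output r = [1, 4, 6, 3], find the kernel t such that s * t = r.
Output length 4 = len(s) + len(t) - 1 ⇒ len(t) = 2. Solve t forward using t[k] = (r[k] - Σ_{i≥1} s[i]·t[k-i]) / s[0]: t[0] = r[0] / s[0] = 1 / 1 = 1; t[1] = (r[1] - 3×1) / s[0] = (4 - 3×1) / 1 = 1. So t = [1, 1]. Forward-check [1, 3, 3] * [1, 1]: r[0] = 1×1 = 1; r[1] = 1×1 + 3×1 = 4; r[2] = 3×1 + 3×1 = 6; r[3] = 3×1 = 3 → [1, 4, 6, 3] ✓

[1, 1]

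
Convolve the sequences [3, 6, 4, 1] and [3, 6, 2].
y[0] = 3×3 = 9; y[1] = 3×6 + 6×3 = 36; y[2] = 3×2 + 6×6 + 4×3 = 54; y[3] = 6×2 + 4×6 + 1×3 = 39; y[4] = 4×2 + 1×6 = 14; y[5] = 1×2 = 2

[9, 36, 54, 39, 14, 2]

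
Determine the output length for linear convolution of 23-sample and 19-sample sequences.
Linear/full convolution length: m + n - 1 = 23 + 19 - 1 = 41

41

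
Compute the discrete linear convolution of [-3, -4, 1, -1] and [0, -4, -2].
y[0] = -3×0 = 0; y[1] = -3×-4 + -4×0 = 12; y[2] = -3×-2 + -4×-4 + 1×0 = 22; y[3] = -4×-2 + 1×-4 + -1×0 = 4; y[4] = 1×-2 + -1×-4 = 2; y[5] = -1×-2 = 2

[0, 12, 22, 4, 2, 2]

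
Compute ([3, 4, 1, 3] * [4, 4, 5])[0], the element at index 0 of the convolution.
Use y[k] = Σ_i a[i]·b[k-i] at k=0. y[0] = 3×4 = 12

12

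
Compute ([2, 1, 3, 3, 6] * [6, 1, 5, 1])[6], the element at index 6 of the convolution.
Use y[k] = Σ_i a[i]·b[k-i] at k=6. y[6] = 3×1 + 6×5 = 33

33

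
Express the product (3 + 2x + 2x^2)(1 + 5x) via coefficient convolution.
Ascending coefficients: a = [3, 2, 2], b = [1, 5]. c[0] = 3×1 = 3; c[1] = 3×5 + 2×1 = 17; c[2] = 2×5 + 2×1 = 12; c[3] = 2×5 = 10. Result coefficients: [3, 17, 12, 10] → 3 + 17x + 12x^2 + 10x^3

3 + 17x + 12x^2 + 10x^3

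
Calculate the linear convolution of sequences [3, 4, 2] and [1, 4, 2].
y[0] = 3×1 = 3; y[1] = 3×4 + 4×1 = 16; y[2] = 3×2 + 4×4 + 2×1 = 24; y[3] = 4×2 + 2×4 = 16; y[4] = 2×2 = 4

[3, 16, 24, 16, 4]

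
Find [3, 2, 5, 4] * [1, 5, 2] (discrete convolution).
y[0] = 3×1 = 3; y[1] = 3×5 + 2×1 = 17; y[2] = 3×2 + 2×5 + 5×1 = 21; y[3] = 2×2 + 5×5 + 4×1 = 33; y[4] = 5×2 + 4×5 = 30; y[5] = 4×2 = 8

[3, 17, 21, 33, 30, 8]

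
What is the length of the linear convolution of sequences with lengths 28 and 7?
Linear/full convolution length: m + n - 1 = 28 + 7 - 1 = 34

34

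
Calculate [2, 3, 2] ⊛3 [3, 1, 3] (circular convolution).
Use y[k] = Σ_j s[j]·t[(k-j) mod 3]. y[0] = 2×3 + 3×3 + 2×1 = 17; y[1] = 2×1 + 3×3 + 2×3 = 17; y[2] = 2×3 + 3×1 + 2×3 = 15. Result: [17, 17, 15]

[17, 17, 15]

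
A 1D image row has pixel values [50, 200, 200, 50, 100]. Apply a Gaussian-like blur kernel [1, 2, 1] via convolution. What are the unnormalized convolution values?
Convolve image row [50, 200, 200, 50, 100] with kernel [1, 2, 1]: y[0] = 50×1 = 50; y[1] = 50×2 + 200×1 = 300; y[2] = 50×1 + 200×2 + 200×1 = 650; y[3] = 200×1 + 200×2 + 50×1 = 650; y[4] = 200×1 + 50×2 + 100×1 = 400; y[5] = 50×1 + 100×2 = 250; y[6] = 100×1 = 100 → [50, 300, 650, 650, 400, 250, 100]. Normalization factor = sum(kernel) = 4.

[50, 300, 650, 650, 400, 250, 100]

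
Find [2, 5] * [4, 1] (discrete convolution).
y[0] = 2×4 = 8; y[1] = 2×1 + 5×4 = 22; y[2] = 5×1 = 5

[8, 22, 5]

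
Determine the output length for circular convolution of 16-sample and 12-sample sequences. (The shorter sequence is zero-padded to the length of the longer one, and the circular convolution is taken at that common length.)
Circular convolution (zero-padding the shorter input) has length max(m, n) = max(16, 12) = 16

16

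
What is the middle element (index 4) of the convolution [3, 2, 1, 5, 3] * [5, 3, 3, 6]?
Use y[k] = Σ_i a[i]·b[k-i] at k=4. y[4] = 2×6 + 1×3 + 5×3 + 3×5 = 45

45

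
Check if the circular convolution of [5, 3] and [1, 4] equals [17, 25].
Recompute circular convolution of [5, 3] and [1, 4]: y[0] = 5×1 + 3×4 = 17; y[1] = 5×4 + 3×1 = 23 → [17, 23]. Compare to given [17, 25]: they differ at index 1: given 25, correct 23, so answer: No

No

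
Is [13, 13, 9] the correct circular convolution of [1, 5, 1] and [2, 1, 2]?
Recompute circular convolution of [1, 5, 1] and [2, 1, 2]: y[0] = 1×2 + 5×2 + 1×1 = 13; y[1] = 1×1 + 5×2 + 1×2 = 13; y[2] = 1×2 + 5×1 + 1×2 = 9 → [13, 13, 9]. Given [13, 13, 9] matches, so answer: Yes

Yes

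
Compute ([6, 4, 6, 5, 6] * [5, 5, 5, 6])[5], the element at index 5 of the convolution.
Use y[k] = Σ_i a[i]·b[k-i] at k=5. y[5] = 6×6 + 5×5 + 6×5 = 91

91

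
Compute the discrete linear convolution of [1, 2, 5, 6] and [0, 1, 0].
y[0] = 1×0 = 0; y[1] = 1×1 + 2×0 = 1; y[2] = 1×0 + 2×1 + 5×0 = 2; y[3] = 2×0 + 5×1 + 6×0 = 5; y[4] = 5×0 + 6×1 = 6; y[5] = 6×0 = 0

[0, 1, 2, 5, 6, 0]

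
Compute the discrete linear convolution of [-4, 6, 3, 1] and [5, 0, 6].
y[0] = -4×5 = -20; y[1] = -4×0 + 6×5 = 30; y[2] = -4×6 + 6×0 + 3×5 = -9; y[3] = 6×6 + 3×0 + 1×5 = 41; y[4] = 3×6 + 1×0 = 18; y[5] = 1×6 = 6

[-20, 30, -9, 41, 18, 6]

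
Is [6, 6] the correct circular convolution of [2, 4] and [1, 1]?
Recompute circular convolution of [2, 4] and [1, 1]: y[0] = 2×1 + 4×1 = 6; y[1] = 2×1 + 4×1 = 6 → [6, 6]. Given [6, 6] matches, so answer: Yes

Yes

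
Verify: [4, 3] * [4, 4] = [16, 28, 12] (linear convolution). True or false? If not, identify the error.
Recompute linear convolution of [4, 3] and [4, 4]: y[0] = 4×4 = 16; y[1] = 4×4 + 3×4 = 28; y[2] = 3×4 = 12 → [16, 28, 12]. Given [16, 28, 12] matches, so answer: Yes

Yes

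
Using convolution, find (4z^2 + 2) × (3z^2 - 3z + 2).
Ascending coefficients: a = [2, 0, 4], b = [2, -3, 3]. c[0] = 2×2 = 4; c[1] = 2×-3 + 0×2 = -6; c[2] = 2×3 + 0×-3 + 4×2 = 14; c[3] = 0×3 + 4×-3 = -12; c[4] = 4×3 = 12. Result coefficients: [4, -6, 14, -12, 12] → 12z^4 - 12z^3 + 14z^2 - 6z + 4

12z^4 - 12z^3 + 14z^2 - 6z + 4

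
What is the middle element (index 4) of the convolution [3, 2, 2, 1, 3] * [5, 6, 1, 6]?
Use y[k] = Σ_i a[i]·b[k-i] at k=4. y[4] = 2×6 + 2×1 + 1×6 + 3×5 = 35

35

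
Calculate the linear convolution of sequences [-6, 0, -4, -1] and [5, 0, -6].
y[0] = -6×5 = -30; y[1] = -6×0 + 0×5 = 0; y[2] = -6×-6 + 0×0 + -4×5 = 16; y[3] = 0×-6 + -4×0 + -1×5 = -5; y[4] = -4×-6 + -1×0 = 24; y[5] = -1×-6 = 6

[-30, 0, 16, -5, 24, 6]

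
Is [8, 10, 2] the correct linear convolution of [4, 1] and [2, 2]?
Recompute linear convolution of [4, 1] and [2, 2]: y[0] = 4×2 = 8; y[1] = 4×2 + 1×2 = 10; y[2] = 1×2 = 2 → [8, 10, 2]. Given [8, 10, 2] matches, so answer: Yes

Yes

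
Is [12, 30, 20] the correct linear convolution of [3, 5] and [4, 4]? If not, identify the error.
Recompute linear convolution of [3, 5] and [4, 4]: y[0] = 3×4 = 12; y[1] = 3×4 + 5×4 = 32; y[2] = 5×4 = 20 → [12, 32, 20]. Compare to given [12, 30, 20]: they differ at index 1: given 30, correct 32, so answer: No

No. Error at index 1: given 30, correct 32.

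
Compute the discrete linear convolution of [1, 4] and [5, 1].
y[0] = 1×5 = 5; y[1] = 1×1 + 4×5 = 21; y[2] = 4×1 = 4

[5, 21, 4]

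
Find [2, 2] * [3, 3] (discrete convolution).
y[0] = 2×3 = 6; y[1] = 2×3 + 2×3 = 12; y[2] = 2×3 = 6

[6, 12, 6]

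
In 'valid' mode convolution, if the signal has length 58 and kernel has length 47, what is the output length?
'Valid' mode counts only positions where the kernel fully overlaps the signal: m - n + 1 = 58 - 47 + 1 = 12

12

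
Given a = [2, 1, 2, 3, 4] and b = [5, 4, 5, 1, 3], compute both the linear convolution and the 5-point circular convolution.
Linear: y_lin[0] = 2×5 = 10; y_lin[1] = 2×4 + 1×5 = 13; y_lin[2] = 2×5 + 1×4 + 2×5 = 24; y_lin[3] = 2×1 + 1×5 + 2×4 + 3×5 = 30; y_lin[4] = 2×3 + 1×1 + 2×5 + 3×4 + 4×5 = 49; y_lin[5] = 1×3 + 2×1 + 3×5 + 4×4 = 36; y_lin[6] = 2×3 + 3×1 + 4×5 = 29; y_lin[7] = 3×3 + 4×1 = 13; y_lin[8] = 4×3 = 12 → [10, 13, 24, 30, 49, 36, 29, 13, 12]. Circular (length 5): y[0] = 2×5 + 1×3 + 2×1 + 3×5 + 4×4 = 46; y[1] = 2×4 + 1×5 + 2×3 + 3×1 + 4×5 = 42; y[2] = 2×5 + 1×4 + 2×5 + 3×3 + 4×1 = 37; y[3] = 2×1 + 1×5 + 2×4 + 3×5 + 4×3 = 42; y[4] = 2×3 + 1×1 + 2×5 + 3×4 + 4×5 = 49 → [46, 42, 37, 42, 49]

Linear: [10, 13, 24, 30, 49, 36, 29, 13, 12], Circular: [46, 42, 37, 42, 49]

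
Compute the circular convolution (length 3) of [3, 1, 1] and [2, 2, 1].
Use y[k] = Σ_j a[j]·b[(k-j) mod 3]. y[0] = 3×2 + 1×1 + 1×2 = 9; y[1] = 3×2 + 1×2 + 1×1 = 9; y[2] = 3×1 + 1×2 + 1×2 = 7. Result: [9, 9, 7]

[9, 9, 7]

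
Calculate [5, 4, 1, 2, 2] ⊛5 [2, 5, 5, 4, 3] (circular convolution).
Use y[k] = Σ_j a[j]·b[(k-j) mod 5]. y[0] = 5×2 + 4×3 + 1×4 + 2×5 + 2×5 = 46; y[1] = 5×5 + 4×2 + 1×3 + 2×4 + 2×5 = 54; y[2] = 5×5 + 4×5 + 1×2 + 2×3 + 2×4 = 61; y[3] = 5×4 + 4×5 + 1×5 + 2×2 + 2×3 = 55; y[4] = 5×3 + 4×4 + 1×5 + 2×5 + 2×2 = 50. Result: [46, 54, 61, 55, 50]

[46, 54, 61, 55, 50]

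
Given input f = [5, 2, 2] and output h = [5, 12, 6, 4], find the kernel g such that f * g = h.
Output length 4 = len(f) + len(g) - 1 ⇒ len(g) = 2. Solve g forward using g[k] = (h[k] - Σ_{i≥1} f[i]·g[k-i]) / f[0]: g[0] = h[0] / f[0] = 5 / 5 = 1; g[1] = (h[1] - 2×1) / f[0] = (12 - 2×1) / 5 = 2. So g = [1, 2]. Forward-check [5, 2, 2] * [1, 2]: h[0] = 5×1 = 5; h[1] = 5×2 + 2×1 = 12; h[2] = 2×2 + 2×1 = 6; h[3] = 2×2 = 4 → [5, 12, 6, 4] ✓

[1, 2]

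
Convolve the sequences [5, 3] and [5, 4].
y[0] = 5×5 = 25; y[1] = 5×4 + 3×5 = 35; y[2] = 3×4 = 12

[25, 35, 12]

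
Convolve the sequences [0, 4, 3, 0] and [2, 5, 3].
y[0] = 0×2 = 0; y[1] = 0×5 + 4×2 = 8; y[2] = 0×3 + 4×5 + 3×2 = 26; y[3] = 4×3 + 3×5 + 0×2 = 27; y[4] = 3×3 + 0×5 = 9; y[5] = 0×3 = 0

[0, 8, 26, 27, 9, 0]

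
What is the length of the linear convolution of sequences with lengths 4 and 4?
Linear/full convolution length: m + n - 1 = 4 + 4 - 1 = 7

7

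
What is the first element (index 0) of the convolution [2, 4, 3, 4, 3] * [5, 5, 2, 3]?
Use y[k] = Σ_i a[i]·b[k-i] at k=0. y[0] = 2×5 = 10

10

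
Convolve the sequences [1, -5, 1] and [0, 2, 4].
y[0] = 1×0 = 0; y[1] = 1×2 + -5×0 = 2; y[2] = 1×4 + -5×2 + 1×0 = -6; y[3] = -5×4 + 1×2 = -18; y[4] = 1×4 = 4

[0, 2, -6, -18, 4]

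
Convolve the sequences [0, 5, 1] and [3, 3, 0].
y[0] = 0×3 = 0; y[1] = 0×3 + 5×3 = 15; y[2] = 0×0 + 5×3 + 1×3 = 18; y[3] = 5×0 + 1×3 = 3; y[4] = 1×0 = 0

[0, 15, 18, 3, 0]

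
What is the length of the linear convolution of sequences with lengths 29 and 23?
Linear/full convolution length: m + n - 1 = 29 + 23 - 1 = 51

51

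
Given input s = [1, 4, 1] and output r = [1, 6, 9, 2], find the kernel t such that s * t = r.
Output length 4 = len(s) + len(t) - 1 ⇒ len(t) = 2. Solve t forward using t[k] = (r[k] - Σ_{i≥1} s[i]·t[k-i]) / s[0]: t[0] = r[0] / s[0] = 1 / 1 = 1; t[1] = (r[1] - 4×1) / s[0] = (6 - 4×1) / 1 = 2. So t = [1, 2]. Forward-check [1, 4, 1] * [1, 2]: r[0] = 1×1 = 1; r[1] = 1×2 + 4×1 = 6; r[2] = 4×2 + 1×1 = 9; r[3] = 1×2 = 2 → [1, 6, 9, 2] ✓

[1, 2]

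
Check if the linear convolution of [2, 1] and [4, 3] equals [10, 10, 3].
Recompute linear convolution of [2, 1] and [4, 3]: y[0] = 2×4 = 8; y[1] = 2×3 + 1×4 = 10; y[2] = 1×3 = 3 → [8, 10, 3]. Compare to given [10, 10, 3]: they differ at index 0: given 10, correct 8, so answer: No

No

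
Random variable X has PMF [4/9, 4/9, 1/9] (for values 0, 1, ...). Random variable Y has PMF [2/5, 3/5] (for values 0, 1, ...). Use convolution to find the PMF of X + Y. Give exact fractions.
P(X+Y=k) = Σ_i P(X=i)·P(Y=k-i) — a convolution of [4/9, 4/9, 1/9] and [2/5, 3/5]. P(X+Y=0) = (4/9)×(2/5) = 8/45; P(X+Y=1) = (4/9)×(3/5) + (4/9)×(2/5) = 4/15 + 8/45 = 4/9; P(X+Y=2) = (4/9)×(3/5) + (1/9)×(2/5) = 4/15 + 2/45 = 14/45; P(X+Y=3) = (1/9)×(3/5) = 1/15. PMF: [8/45, 4/9, 14/45, 1/15] (sums to 1 ✓)

[8/45, 4/9, 14/45, 1/15]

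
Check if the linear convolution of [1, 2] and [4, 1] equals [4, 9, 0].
Recompute linear convolution of [1, 2] and [4, 1]: y[0] = 1×4 = 4; y[1] = 1×1 + 2×4 = 9; y[2] = 2×1 = 2 → [4, 9, 2]. Compare to given [4, 9, 0]: they differ at index 2: given 0, correct 2, so answer: No

No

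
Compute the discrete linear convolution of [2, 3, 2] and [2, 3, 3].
y[0] = 2×2 = 4; y[1] = 2×3 + 3×2 = 12; y[2] = 2×3 + 3×3 + 2×2 = 19; y[3] = 3×3 + 2×3 = 15; y[4] = 2×3 = 6

[4, 12, 19, 15, 6]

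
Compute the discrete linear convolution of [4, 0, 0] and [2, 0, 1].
y[0] = 4×2 = 8; y[1] = 4×0 + 0×2 = 0; y[2] = 4×1 + 0×0 + 0×2 = 4; y[3] = 0×1 + 0×0 = 0; y[4] = 0×1 = 0

[8, 0, 4, 0, 0]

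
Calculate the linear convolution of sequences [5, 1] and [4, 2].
y[0] = 5×4 = 20; y[1] = 5×2 + 1×4 = 14; y[2] = 1×2 = 2

[20, 14, 2]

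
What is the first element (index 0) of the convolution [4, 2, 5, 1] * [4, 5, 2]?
Use y[k] = Σ_i a[i]·b[k-i] at k=0. y[0] = 4×4 = 16

16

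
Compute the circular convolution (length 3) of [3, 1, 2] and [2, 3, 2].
Use y[k] = Σ_j f[j]·g[(k-j) mod 3]. y[0] = 3×2 + 1×2 + 2×3 = 14; y[1] = 3×3 + 1×2 + 2×2 = 15; y[2] = 3×2 + 1×3 + 2×2 = 13. Result: [14, 15, 13]

[14, 15, 13]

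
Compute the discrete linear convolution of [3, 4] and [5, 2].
y[0] = 3×5 = 15; y[1] = 3×2 + 4×5 = 26; y[2] = 4×2 = 8

[15, 26, 8]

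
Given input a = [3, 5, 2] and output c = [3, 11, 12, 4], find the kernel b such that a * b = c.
Output length 4 = len(a) + len(b) - 1 ⇒ len(b) = 2. Solve b forward using b[k] = (c[k] - Σ_{i≥1} a[i]·b[k-i]) / a[0]: b[0] = c[0] / a[0] = 3 / 3 = 1; b[1] = (c[1] - 5×1) / a[0] = (11 - 5×1) / 3 = 2. So b = [1, 2]. Forward-check [3, 5, 2] * [1, 2]: c[0] = 3×1 = 3; c[1] = 3×2 + 5×1 = 11; c[2] = 5×2 + 2×1 = 12; c[3] = 2×2 = 4 → [3, 11, 12, 4] ✓

[1, 2]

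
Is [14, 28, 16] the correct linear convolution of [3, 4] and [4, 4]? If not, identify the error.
Recompute linear convolution of [3, 4] and [4, 4]: y[0] = 3×4 = 12; y[1] = 3×4 + 4×4 = 28; y[2] = 4×4 = 16 → [12, 28, 16]. Compare to given [14, 28, 16]: they differ at index 0: given 14, correct 12, so answer: No

No. Error at index 0: given 14, correct 12.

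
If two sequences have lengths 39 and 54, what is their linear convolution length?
Linear/full convolution length: m + n - 1 = 39 + 54 - 1 = 92

92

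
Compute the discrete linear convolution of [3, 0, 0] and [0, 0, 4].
y[0] = 3×0 = 0; y[1] = 3×0 + 0×0 = 0; y[2] = 3×4 + 0×0 + 0×0 = 12; y[3] = 0×4 + 0×0 = 0; y[4] = 0×4 = 0

[0, 0, 12, 0, 0]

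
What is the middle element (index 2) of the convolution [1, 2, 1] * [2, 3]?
Use y[k] = Σ_i a[i]·b[k-i] at k=2. y[2] = 2×3 + 1×2 = 8

8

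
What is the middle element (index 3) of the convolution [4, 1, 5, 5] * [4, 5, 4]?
Use y[k] = Σ_i a[i]·b[k-i] at k=3. y[3] = 1×4 + 5×5 + 5×4 = 49

49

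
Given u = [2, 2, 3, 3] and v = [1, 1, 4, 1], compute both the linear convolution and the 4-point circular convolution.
Linear: y_lin[0] = 2×1 = 2; y_lin[1] = 2×1 + 2×1 = 4; y_lin[2] = 2×4 + 2×1 + 3×1 = 13; y_lin[3] = 2×1 + 2×4 + 3×1 + 3×1 = 16; y_lin[4] = 2×1 + 3×4 + 3×1 = 17; y_lin[5] = 3×1 + 3×4 = 15; y_lin[6] = 3×1 = 3 → [2, 4, 13, 16, 17, 15, 3]. Circular (length 4): y[0] = 2×1 + 2×1 + 3×4 + 3×1 = 19; y[1] = 2×1 + 2×1 + 3×1 + 3×4 = 19; y[2] = 2×4 + 2×1 + 3×1 + 3×1 = 16; y[3] = 2×1 + 2×4 + 3×1 + 3×1 = 16 → [19, 19, 16, 16]

Linear: [2, 4, 13, 16, 17, 15, 3], Circular: [19, 19, 16, 16]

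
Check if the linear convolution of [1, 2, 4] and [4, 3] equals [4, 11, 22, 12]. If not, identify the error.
Recompute linear convolution of [1, 2, 4] and [4, 3]: y[0] = 1×4 = 4; y[1] = 1×3 + 2×4 = 11; y[2] = 2×3 + 4×4 = 22; y[3] = 4×3 = 12 → [4, 11, 22, 12]. Given [4, 11, 22, 12] matches, so answer: Yes

Yes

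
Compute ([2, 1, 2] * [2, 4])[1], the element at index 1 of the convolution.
Use y[k] = Σ_i a[i]·b[k-i] at k=1. y[1] = 2×4 + 1×2 = 10

10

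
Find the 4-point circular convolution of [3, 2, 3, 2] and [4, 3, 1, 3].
Use y[k] = Σ_j f[j]·g[(k-j) mod 4]. y[0] = 3×4 + 2×3 + 3×1 + 2×3 = 27; y[1] = 3×3 + 2×4 + 3×3 + 2×1 = 28; y[2] = 3×1 + 2×3 + 3×4 + 2×3 = 27; y[3] = 3×3 + 2×1 + 3×3 + 2×4 = 28. Result: [27, 28, 27, 28]

[27, 28, 27, 28]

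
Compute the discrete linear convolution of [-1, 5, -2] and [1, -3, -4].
y[0] = -1×1 = -1; y[1] = -1×-3 + 5×1 = 8; y[2] = -1×-4 + 5×-3 + -2×1 = -13; y[3] = 5×-4 + -2×-3 = -14; y[4] = -2×-4 = 8

[-1, 8, -13, -14, 8]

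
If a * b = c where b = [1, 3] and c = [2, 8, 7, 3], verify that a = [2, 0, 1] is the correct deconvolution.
Forward-compute [2, 0, 1] * [1, 3]: c[0] = 2×1 = 2; c[1] = 2×3 + 0×1 = 6; c[2] = 0×3 + 1×1 = 1; c[3] = 1×3 = 3 → [2, 6, 1, 3]. Does not match given c = [2, 8, 7, 3].

Not verified. [2, 0, 1] * [1, 3] = [2, 6, 1, 3], which differs from [2, 8, 7, 3] at index 1.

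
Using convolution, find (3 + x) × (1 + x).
Ascending coefficients: a = [3, 1], b = [1, 1]. c[0] = 3×1 = 3; c[1] = 3×1 + 1×1 = 4; c[2] = 1×1 = 1. Result coefficients: [3, 4, 1] → 3 + 4x + x^2

3 + 4x + x^2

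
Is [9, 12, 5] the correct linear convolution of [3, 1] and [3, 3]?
Recompute linear convolution of [3, 1] and [3, 3]: y[0] = 3×3 = 9; y[1] = 3×3 + 1×3 = 12; y[2] = 1×3 = 3 → [9, 12, 3]. Compare to given [9, 12, 5]: they differ at index 2: given 5, correct 3, so answer: No

No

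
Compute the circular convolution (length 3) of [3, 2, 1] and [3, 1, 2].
Use y[k] = Σ_j u[j]·v[(k-j) mod 3]. y[0] = 3×3 + 2×2 + 1×1 = 14; y[1] = 3×1 + 2×3 + 1×2 = 11; y[2] = 3×2 + 2×1 + 1×3 = 11. Result: [14, 11, 11]

[14, 11, 11]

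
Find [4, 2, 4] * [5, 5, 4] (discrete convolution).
y[0] = 4×5 = 20; y[1] = 4×5 + 2×5 = 30; y[2] = 4×4 + 2×5 + 4×5 = 46; y[3] = 2×4 + 4×5 = 28; y[4] = 4×4 = 16

[20, 30, 46, 28, 16]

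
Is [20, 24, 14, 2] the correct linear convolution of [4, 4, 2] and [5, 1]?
Recompute linear convolution of [4, 4, 2] and [5, 1]: y[0] = 4×5 = 20; y[1] = 4×1 + 4×5 = 24; y[2] = 4×1 + 2×5 = 14; y[3] = 2×1 = 2 → [20, 24, 14, 2]. Given [20, 24, 14, 2] matches, so answer: Yes

Yes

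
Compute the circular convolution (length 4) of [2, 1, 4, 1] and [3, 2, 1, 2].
Use y[k] = Σ_j x[j]·h[(k-j) mod 4]. y[0] = 2×3 + 1×2 + 4×1 + 1×2 = 14; y[1] = 2×2 + 1×3 + 4×2 + 1×1 = 16; y[2] = 2×1 + 1×2 + 4×3 + 1×2 = 18; y[3] = 2×2 + 1×1 + 4×2 + 1×3 = 16. Result: [14, 16, 18, 16]

[14, 16, 18, 16]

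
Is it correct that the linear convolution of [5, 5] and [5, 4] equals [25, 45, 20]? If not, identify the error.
Recompute linear convolution of [5, 5] and [5, 4]: y[0] = 5×5 = 25; y[1] = 5×4 + 5×5 = 45; y[2] = 5×4 = 20 → [25, 45, 20]. Given [25, 45, 20] matches, so answer: Yes

Yes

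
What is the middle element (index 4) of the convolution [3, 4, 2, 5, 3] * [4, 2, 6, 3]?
Use y[k] = Σ_i a[i]·b[k-i] at k=4. y[4] = 4×3 + 2×6 + 5×2 + 3×4 = 46

46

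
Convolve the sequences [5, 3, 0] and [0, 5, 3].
y[0] = 5×0 = 0; y[1] = 5×5 + 3×0 = 25; y[2] = 5×3 + 3×5 + 0×0 = 30; y[3] = 3×3 + 0×5 = 9; y[4] = 0×3 = 0

[0, 25, 30, 9, 0]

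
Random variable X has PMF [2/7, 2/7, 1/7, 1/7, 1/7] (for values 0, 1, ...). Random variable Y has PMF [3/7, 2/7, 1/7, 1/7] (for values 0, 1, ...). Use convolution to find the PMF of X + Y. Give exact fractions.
P(X+Y=k) = Σ_i P(X=i)·P(Y=k-i) — a convolution of [2/7, 2/7, 1/7, 1/7, 1/7] and [3/7, 2/7, 1/7, 1/7]. P(X+Y=0) = (2/7)×(3/7) = 6/49; P(X+Y=1) = (2/7)×(2/7) + (2/7)×(3/7) = 4/49 + 6/49 = 10/49; P(X+Y=2) = (2/7)×(1/7) + (2/7)×(2/7) + (1/7)×(3/7) = 2/49 + 4/49 + 3/49 = 9/49; P(X+Y=3) = (2/7)×(1/7) + (2/7)×(1/7) + (1/7)×(2/7) + (1/7)×(3/7) = 2/49 + 2/49 + 2/49 + 3/49 = 9/49; P(X+Y=4) = (2/7)×(1/7) + (1/7)×(1/7) + (1/7)×(2/7) + (1/7)×(3/7) = 2/49 + 1/49 + 2/49 + 3/49 = 8/49; P(X+Y=5) = (1/7)×(1/7) + (1/7)×(1/7) + (1/7)×(2/7) = 1/49 + 1/49 + 2/49 = 4/49; P(X+Y=6) = (1/7)×(1/7) + (1/7)×(1/7) = 1/49 + 1/49 = 2/49; P(X+Y=7) = (1/7)×(1/7) = 1/49. PMF: [6/49, 10/49, 9/49, 9/49, 8/49, 4/49, 2/49, 1/49] (sums to 1 ✓)

[6/49, 10/49, 9/49, 9/49, 8/49, 4/49, 2/49, 1/49]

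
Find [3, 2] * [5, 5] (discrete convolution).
y[0] = 3×5 = 15; y[1] = 3×5 + 2×5 = 25; y[2] = 2×5 = 10

[15, 25, 10]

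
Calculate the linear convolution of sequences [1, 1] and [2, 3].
y[0] = 1×2 = 2; y[1] = 1×3 + 1×2 = 5; y[2] = 1×3 = 3

[2, 5, 3]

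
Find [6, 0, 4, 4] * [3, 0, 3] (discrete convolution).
y[0] = 6×3 = 18; y[1] = 6×0 + 0×3 = 0; y[2] = 6×3 + 0×0 + 4×3 = 30; y[3] = 0×3 + 4×0 + 4×3 = 12; y[4] = 4×3 + 4×0 = 12; y[5] = 4×3 = 12

[18, 0, 30, 12, 12, 12]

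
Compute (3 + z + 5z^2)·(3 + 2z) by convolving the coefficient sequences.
Ascending coefficients: a = [3, 1, 5], b = [3, 2]. c[0] = 3×3 = 9; c[1] = 3×2 + 1×3 = 9; c[2] = 1×2 + 5×3 = 17; c[3] = 5×2 = 10. Result coefficients: [9, 9, 17, 10] → 9 + 9z + 17z^2 + 10z^3

9 + 9z + 17z^2 + 10z^3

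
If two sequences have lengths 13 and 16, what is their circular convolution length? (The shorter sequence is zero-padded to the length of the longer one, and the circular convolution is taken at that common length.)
Circular convolution (zero-padding the shorter input) has length max(m, n) = max(13, 16) = 16

16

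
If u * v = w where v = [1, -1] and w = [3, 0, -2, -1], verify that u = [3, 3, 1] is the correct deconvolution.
Forward-compute [3, 3, 1] * [1, -1]: w[0] = 3×1 = 3; w[1] = 3×-1 + 3×1 = 0; w[2] = 3×-1 + 1×1 = -2; w[3] = 1×-1 = -1 → [3, 0, -2, -1]. Matches given w = [3, 0, -2, -1], so verified.

Verified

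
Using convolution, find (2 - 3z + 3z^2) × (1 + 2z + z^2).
Ascending coefficients: a = [2, -3, 3], b = [1, 2, 1]. c[0] = 2×1 = 2; c[1] = 2×2 + -3×1 = 1; c[2] = 2×1 + -3×2 + 3×1 = -1; c[3] = -3×1 + 3×2 = 3; c[4] = 3×1 = 3. Result coefficients: [2, 1, -1, 3, 3] → 2 + z - z^2 + 3z^3 + 3z^4

2 + z - z^2 + 3z^3 + 3z^4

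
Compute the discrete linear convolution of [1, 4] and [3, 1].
y[0] = 1×3 = 3; y[1] = 1×1 + 4×3 = 13; y[2] = 4×1 = 4

[3, 13, 4]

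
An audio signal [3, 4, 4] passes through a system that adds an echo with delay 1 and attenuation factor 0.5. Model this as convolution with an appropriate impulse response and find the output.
Direct-path + delayed-attenuated-path model → impulse response h = [1, 0.5] (1 at lag 0, 0.5 at lag 1). Output y[n] = x[n] + 0.5·x[n - 1] (with x[n] = 0 outside 0..2): y[0] = 3 + 0.5×0 = 3; y[1] = 4 + 0.5×3 = 5.5; y[2] = 4 + 0.5×4 = 6.0; y[3] = 0 + 0.5×4 = 2.0. So y = [3, 5.5, 6.0, 2.0]

[3, 5.5, 6.0, 2.0]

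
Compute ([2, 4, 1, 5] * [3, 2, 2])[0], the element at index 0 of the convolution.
Use y[k] = Σ_i a[i]·b[k-i] at k=0. y[0] = 2×3 = 6

6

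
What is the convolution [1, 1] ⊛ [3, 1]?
y[0] = 1×3 = 3; y[1] = 1×1 + 1×3 = 4; y[2] = 1×1 = 1

[3, 4, 1]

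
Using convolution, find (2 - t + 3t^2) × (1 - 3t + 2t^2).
Ascending coefficients: a = [2, -1, 3], b = [1, -3, 2]. c[0] = 2×1 = 2; c[1] = 2×-3 + -1×1 = -7; c[2] = 2×2 + -1×-3 + 3×1 = 10; c[3] = -1×2 + 3×-3 = -11; c[4] = 3×2 = 6. Result coefficients: [2, -7, 10, -11, 6] → 2 - 7t + 10t^2 - 11t^3 + 6t^4

2 - 7t + 10t^2 - 11t^3 + 6t^4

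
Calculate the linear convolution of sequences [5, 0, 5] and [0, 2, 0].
y[0] = 5×0 = 0; y[1] = 5×2 + 0×0 = 10; y[2] = 5×0 + 0×2 + 5×0 = 0; y[3] = 0×0 + 5×2 = 10; y[4] = 5×0 = 0

[0, 10, 0, 10, 0]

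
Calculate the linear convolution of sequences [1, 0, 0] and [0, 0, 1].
y[0] = 1×0 = 0; y[1] = 1×0 + 0×0 = 0; y[2] = 1×1 + 0×0 + 0×0 = 1; y[3] = 0×1 + 0×0 = 0; y[4] = 0×1 = 0

[0, 0, 1, 0, 0]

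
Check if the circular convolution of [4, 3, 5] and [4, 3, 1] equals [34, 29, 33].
Recompute circular convolution of [4, 3, 5] and [4, 3, 1]: y[0] = 4×4 + 3×1 + 5×3 = 34; y[1] = 4×3 + 3×4 + 5×1 = 29; y[2] = 4×1 + 3×3 + 5×4 = 33 → [34, 29, 33]. Given [34, 29, 33] matches, so answer: Yes

Yes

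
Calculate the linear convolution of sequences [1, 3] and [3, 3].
y[0] = 1×3 = 3; y[1] = 1×3 + 3×3 = 12; y[2] = 3×3 = 9

[3, 12, 9]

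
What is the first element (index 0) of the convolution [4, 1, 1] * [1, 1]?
Use y[k] = Σ_i a[i]·b[k-i] at k=0. y[0] = 4×1 = 4

4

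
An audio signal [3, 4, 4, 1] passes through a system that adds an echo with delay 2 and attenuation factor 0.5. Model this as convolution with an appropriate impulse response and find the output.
Direct-path + delayed-attenuated-path model → impulse response h = [1, 0, 0.5] (1 at lag 0, 0.5 at lag 2). Output y[n] = x[n] + 0.5·x[n - 2] (with x[n] = 0 outside 0..3): y[0] = 3 + 0.5×0 = 3; y[1] = 4 + 0.5×0 = 4; y[2] = 4 + 0.5×3 = 5.5; y[3] = 1 + 0.5×4 = 3.0; y[4] = 0 + 0.5×4 = 2.0; y[5] = 0 + 0.5×1 = 0.5. So y = [3, 4, 5.5, 3.0, 2.0, 0.5]

[3, 4, 5.5, 3.0, 2.0, 0.5]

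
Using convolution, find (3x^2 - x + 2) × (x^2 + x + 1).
Ascending coefficients: a = [2, -1, 3], b = [1, 1, 1]. c[0] = 2×1 = 2; c[1] = 2×1 + -1×1 = 1; c[2] = 2×1 + -1×1 + 3×1 = 4; c[3] = -1×1 + 3×1 = 2; c[4] = 3×1 = 3. Result coefficients: [2, 1, 4, 2, 3] → 3x^4 + 2x^3 + 4x^2 + x + 2

3x^4 + 2x^3 + 4x^2 + x + 2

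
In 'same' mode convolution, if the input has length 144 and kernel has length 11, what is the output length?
'Same' mode returns an output with the same length as the input: 144

144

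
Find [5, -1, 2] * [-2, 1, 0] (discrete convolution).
y[0] = 5×-2 = -10; y[1] = 5×1 + -1×-2 = 7; y[2] = 5×0 + -1×1 + 2×-2 = -5; y[3] = -1×0 + 2×1 = 2; y[4] = 2×0 = 0

[-10, 7, -5, 2, 0]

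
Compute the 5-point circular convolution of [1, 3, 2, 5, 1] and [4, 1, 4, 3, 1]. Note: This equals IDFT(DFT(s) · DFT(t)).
Either evaluate y[k] = Σ_j s[j]·t[(k-j) mod 5] directly, or use IDFT(DFT(s) · DFT(t)). y[0] = 1×4 + 3×1 + 2×3 + 5×4 + 1×1 = 34; y[1] = 1×1 + 3×4 + 2×1 + 5×3 + 1×4 = 34; y[2] = 1×4 + 3×1 + 2×4 + 5×1 + 1×3 = 23; y[3] = 1×3 + 3×4 + 2×1 + 5×4 + 1×1 = 38; y[4] = 1×1 + 3×3 + 2×4 + 5×1 + 1×4 = 27. Result: [34, 34, 23, 38, 27]

[34, 34, 23, 38, 27]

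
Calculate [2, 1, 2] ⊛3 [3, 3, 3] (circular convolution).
Use y[k] = Σ_j a[j]·b[(k-j) mod 3]. y[0] = 2×3 + 1×3 + 2×3 = 15; y[1] = 2×3 + 1×3 + 2×3 = 15; y[2] = 2×3 + 1×3 + 2×3 = 15. Result: [15, 15, 15]

[15, 15, 15]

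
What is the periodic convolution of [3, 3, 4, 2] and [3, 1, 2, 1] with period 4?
Use y[k] = Σ_j a[j]·b[(k-j) mod 4]. y[0] = 3×3 + 3×1 + 4×2 + 2×1 = 22; y[1] = 3×1 + 3×3 + 4×1 + 2×2 = 20; y[2] = 3×2 + 3×1 + 4×3 + 2×1 = 23; y[3] = 3×1 + 3×2 + 4×1 + 2×3 = 19. Result: [22, 20, 23, 19]

[22, 20, 23, 19]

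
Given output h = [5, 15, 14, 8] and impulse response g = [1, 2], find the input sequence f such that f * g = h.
Deconvolve h=[5, 15, 14, 8] by g=[1, 2]. Since g[0]=1, solve forward: f[0] = h[0] / 1 = 5; f[1] = (h[1] - 5×2) / 1 = 5; f[2] = (h[2] - 5×2) / 1 = 4. So f = [5, 5, 4]. Check by forward convolution: h[0] = 5×1 = 5; h[1] = 5×2 + 5×1 = 15; h[2] = 5×2 + 4×1 = 14; h[3] = 4×2 = 8

[5, 5, 4]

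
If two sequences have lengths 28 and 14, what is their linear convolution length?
Linear/full convolution length: m + n - 1 = 28 + 14 - 1 = 41

41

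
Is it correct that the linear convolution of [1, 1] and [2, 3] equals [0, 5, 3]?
Recompute linear convolution of [1, 1] and [2, 3]: y[0] = 1×2 = 2; y[1] = 1×3 + 1×2 = 5; y[2] = 1×3 = 3 → [2, 5, 3]. Compare to given [0, 5, 3]: they differ at index 0: given 0, correct 2, so answer: No

No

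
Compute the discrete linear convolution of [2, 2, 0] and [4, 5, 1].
y[0] = 2×4 = 8; y[1] = 2×5 + 2×4 = 18; y[2] = 2×1 + 2×5 + 0×4 = 12; y[3] = 2×1 + 0×5 = 2; y[4] = 0×1 = 0

[8, 18, 12, 2, 0]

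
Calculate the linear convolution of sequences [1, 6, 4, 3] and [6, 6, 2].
y[0] = 1×6 = 6; y[1] = 1×6 + 6×6 = 42; y[2] = 1×2 + 6×6 + 4×6 = 62; y[3] = 6×2 + 4×6 + 3×6 = 54; y[4] = 4×2 + 3×6 = 26; y[5] = 3×2 = 6

[6, 42, 62, 54, 26, 6]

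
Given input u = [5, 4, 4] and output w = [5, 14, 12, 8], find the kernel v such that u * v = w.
Output length 4 = len(u) + len(v) - 1 ⇒ len(v) = 2. Solve v forward using v[k] = (w[k] - Σ_{i≥1} u[i]·v[k-i]) / u[0]: v[0] = w[0] / u[0] = 5 / 5 = 1; v[1] = (w[1] - 4×1) / u[0] = (14 - 4×1) / 5 = 2. So v = [1, 2]. Forward-check [5, 4, 4] * [1, 2]: w[0] = 5×1 = 5; w[1] = 5×2 + 4×1 = 14; w[2] = 4×2 + 4×1 = 12; w[3] = 4×2 = 8 → [5, 14, 12, 8] ✓

[1, 2]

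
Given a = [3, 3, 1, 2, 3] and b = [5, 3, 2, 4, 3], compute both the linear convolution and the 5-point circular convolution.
Linear: y_lin[0] = 3×5 = 15; y_lin[1] = 3×3 + 3×5 = 24; y_lin[2] = 3×2 + 3×3 + 1×5 = 20; y_lin[3] = 3×4 + 3×2 + 1×3 + 2×5 = 31; y_lin[4] = 3×3 + 3×4 + 1×2 + 2×3 + 3×5 = 44; y_lin[5] = 3×3 + 1×4 + 2×2 + 3×3 = 26; y_lin[6] = 1×3 + 2×4 + 3×2 = 17; y_lin[7] = 2×3 + 3×4 = 18; y_lin[8] = 3×3 = 9 → [15, 24, 20, 31, 44, 26, 17, 18, 9]. Circular (length 5): y[0] = 3×5 + 3×3 + 1×4 + 2×2 + 3×3 = 41; y[1] = 3×3 + 3×5 + 1×3 + 2×4 + 3×2 = 41; y[2] = 3×2 + 3×3 + 1×5 + 2×3 + 3×4 = 38; y[3] = 3×4 + 3×2 + 1×3 + 2×5 + 3×3 = 40; y[4] = 3×3 + 3×4 + 1×2 + 2×3 + 3×5 = 44 → [41, 41, 38, 40, 44]

Linear: [15, 24, 20, 31, 44, 26, 17, 18, 9], Circular: [41, 41, 38, 40, 44]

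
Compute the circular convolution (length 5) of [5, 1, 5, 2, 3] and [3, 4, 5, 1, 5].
Use y[k] = Σ_j s[j]·t[(k-j) mod 5]. y[0] = 5×3 + 1×5 + 5×1 + 2×5 + 3×4 = 47; y[1] = 5×4 + 1×3 + 5×5 + 2×1 + 3×5 = 65; y[2] = 5×5 + 1×4 + 5×3 + 2×5 + 3×1 = 57; y[3] = 5×1 + 1×5 + 5×4 + 2×3 + 3×5 = 51; y[4] = 5×5 + 1×1 + 5×5 + 2×4 + 3×3 = 68. Result: [47, 65, 57, 51, 68]

[47, 65, 57, 51, 68]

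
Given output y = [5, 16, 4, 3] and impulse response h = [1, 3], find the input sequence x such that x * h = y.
Deconvolve y=[5, 16, 4, 3] by h=[1, 3]. Since h[0]=1, solve forward: x[0] = y[0] / 1 = 5; x[1] = (y[1] - 5×3) / 1 = 1; x[2] = (y[2] - 1×3) / 1 = 1. So x = [5, 1, 1]. Check by forward convolution: y[0] = 5×1 = 5; y[1] = 5×3 + 1×1 = 16; y[2] = 1×3 + 1×1 = 4; y[3] = 1×3 = 3

[5, 1, 1]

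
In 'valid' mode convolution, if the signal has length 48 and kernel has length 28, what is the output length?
'Valid' mode counts only positions where the kernel fully overlaps the signal: m - n + 1 = 48 - 28 + 1 = 21

21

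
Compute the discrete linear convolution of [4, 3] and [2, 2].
y[0] = 4×2 = 8; y[1] = 4×2 + 3×2 = 14; y[2] = 3×2 = 6

[8, 14, 6]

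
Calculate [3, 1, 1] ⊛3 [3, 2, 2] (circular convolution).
Use y[k] = Σ_j f[j]·g[(k-j) mod 3]. y[0] = 3×3 + 1×2 + 1×2 = 13; y[1] = 3×2 + 1×3 + 1×2 = 11; y[2] = 3×2 + 1×2 + 1×3 = 11. Result: [13, 11, 11]

[13, 11, 11]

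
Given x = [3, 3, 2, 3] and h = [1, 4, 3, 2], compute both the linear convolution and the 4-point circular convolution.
Linear: y_lin[0] = 3×1 = 3; y_lin[1] = 3×4 + 3×1 = 15; y_lin[2] = 3×3 + 3×4 + 2×1 = 23; y_lin[3] = 3×2 + 3×3 + 2×4 + 3×1 = 26; y_lin[4] = 3×2 + 2×3 + 3×4 = 24; y_lin[5] = 2×2 + 3×3 = 13; y_lin[6] = 3×2 = 6 → [3, 15, 23, 26, 24, 13, 6]. Circular (length 4): y[0] = 3×1 + 3×2 + 2×3 + 3×4 = 27; y[1] = 3×4 + 3×1 + 2×2 + 3×3 = 28; y[2] = 3×3 + 3×4 + 2×1 + 3×2 = 29; y[3] = 3×2 + 3×3 + 2×4 + 3×1 = 26 → [27, 28, 29, 26]

Linear: [3, 15, 23, 26, 24, 13, 6], Circular: [27, 28, 29, 26]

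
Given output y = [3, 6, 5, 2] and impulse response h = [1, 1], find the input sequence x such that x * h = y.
Deconvolve y=[3, 6, 5, 2] by h=[1, 1]. Since h[0]=1, solve forward: x[0] = y[0] / 1 = 3; x[1] = (y[1] - 3×1) / 1 = 3; x[2] = (y[2] - 3×1) / 1 = 2. So x = [3, 3, 2]. Check by forward convolution: y[0] = 3×1 = 3; y[1] = 3×1 + 3×1 = 6; y[2] = 3×1 + 2×1 = 5; y[3] = 2×1 = 2

[3, 3, 2]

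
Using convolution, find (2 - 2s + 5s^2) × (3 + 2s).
Ascending coefficients: a = [2, -2, 5], b = [3, 2]. c[0] = 2×3 = 6; c[1] = 2×2 + -2×3 = -2; c[2] = -2×2 + 5×3 = 11; c[3] = 5×2 = 10. Result coefficients: [6, -2, 11, 10] → 6 - 2s + 11s^2 + 10s^3

6 - 2s + 11s^2 + 10s^3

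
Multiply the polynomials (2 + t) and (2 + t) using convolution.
Ascending coefficients: a = [2, 1], b = [2, 1]. c[0] = 2×2 = 4; c[1] = 2×1 + 1×2 = 4; c[2] = 1×1 = 1. Result coefficients: [4, 4, 1] → 4 + 4t + t^2

4 + 4t + t^2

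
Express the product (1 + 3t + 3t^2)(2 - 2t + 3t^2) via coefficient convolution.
Ascending coefficients: a = [1, 3, 3], b = [2, -2, 3]. c[0] = 1×2 = 2; c[1] = 1×-2 + 3×2 = 4; c[2] = 1×3 + 3×-2 + 3×2 = 3; c[3] = 3×3 + 3×-2 = 3; c[4] = 3×3 = 9. Result coefficients: [2, 4, 3, 3, 9] → 2 + 4t + 3t^2 + 3t^3 + 9t^4

2 + 4t + 3t^2 + 3t^3 + 9t^4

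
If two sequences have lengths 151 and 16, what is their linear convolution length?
Linear/full convolution length: m + n - 1 = 151 + 16 - 1 = 166

166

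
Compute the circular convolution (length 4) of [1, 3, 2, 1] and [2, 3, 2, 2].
Use y[k] = Σ_j f[j]·g[(k-j) mod 4]. y[0] = 1×2 + 3×2 + 2×2 + 1×3 = 15; y[1] = 1×3 + 3×2 + 2×2 + 1×2 = 15; y[2] = 1×2 + 3×3 + 2×2 + 1×2 = 17; y[3] = 1×2 + 3×2 + 2×3 + 1×2 = 16. Result: [15, 15, 17, 16]

[15, 15, 17, 16]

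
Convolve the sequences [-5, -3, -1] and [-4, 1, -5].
y[0] = -5×-4 = 20; y[1] = -5×1 + -3×-4 = 7; y[2] = -5×-5 + -3×1 + -1×-4 = 26; y[3] = -3×-5 + -1×1 = 14; y[4] = -1×-5 = 5

[20, 7, 26, 14, 5]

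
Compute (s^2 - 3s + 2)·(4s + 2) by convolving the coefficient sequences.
Ascending coefficients: a = [2, -3, 1], b = [2, 4]. c[0] = 2×2 = 4; c[1] = 2×4 + -3×2 = 2; c[2] = -3×4 + 1×2 = -10; c[3] = 1×4 = 4. Result coefficients: [4, 2, -10, 4] → 4s^3 - 10s^2 + 2s + 4

4s^3 - 10s^2 + 2s + 4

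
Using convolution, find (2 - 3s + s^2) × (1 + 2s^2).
Ascending coefficients: a = [2, -3, 1], b = [1, 0, 2]. c[0] = 2×1 = 2; c[1] = 2×0 + -3×1 = -3; c[2] = 2×2 + -3×0 + 1×1 = 5; c[3] = -3×2 + 1×0 = -6; c[4] = 1×2 = 2. Result coefficients: [2, -3, 5, -6, 2] → 2 - 3s + 5s^2 - 6s^3 + 2s^4

2 - 3s + 5s^2 - 6s^3 + 2s^4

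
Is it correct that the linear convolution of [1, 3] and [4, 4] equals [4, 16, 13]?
Recompute linear convolution of [1, 3] and [4, 4]: y[0] = 1×4 = 4; y[1] = 1×4 + 3×4 = 16; y[2] = 3×4 = 12 → [4, 16, 12]. Compare to given [4, 16, 13]: they differ at index 2: given 13, correct 12, so answer: No

No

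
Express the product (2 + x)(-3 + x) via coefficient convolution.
Ascending coefficients: a = [2, 1], b = [-3, 1]. c[0] = 2×-3 = -6; c[1] = 2×1 + 1×-3 = -1; c[2] = 1×1 = 1. Result coefficients: [-6, -1, 1] → -6 - x + x^2

-6 - x + x^2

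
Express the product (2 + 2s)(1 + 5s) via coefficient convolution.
Ascending coefficients: a = [2, 2], b = [1, 5]. c[0] = 2×1 = 2; c[1] = 2×5 + 2×1 = 12; c[2] = 2×5 = 10. Result coefficients: [2, 12, 10] → 2 + 12s + 10s^2

2 + 12s + 10s^2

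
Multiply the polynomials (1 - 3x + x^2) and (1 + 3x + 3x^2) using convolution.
Ascending coefficients: a = [1, -3, 1], b = [1, 3, 3]. c[0] = 1×1 = 1; c[1] = 1×3 + -3×1 = 0; c[2] = 1×3 + -3×3 + 1×1 = -5; c[3] = -3×3 + 1×3 = -6; c[4] = 1×3 = 3. Result coefficients: [1, 0, -5, -6, 3] → 1 - 5x^2 - 6x^3 + 3x^4

1 - 5x^2 - 6x^3 + 3x^4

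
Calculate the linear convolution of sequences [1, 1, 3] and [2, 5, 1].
y[0] = 1×2 = 2; y[1] = 1×5 + 1×2 = 7; y[2] = 1×1 + 1×5 + 3×2 = 12; y[3] = 1×1 + 3×5 = 16; y[4] = 3×1 = 3

[2, 7, 12, 16, 3]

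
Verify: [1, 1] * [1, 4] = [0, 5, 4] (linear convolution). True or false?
Recompute linear convolution of [1, 1] and [1, 4]: y[0] = 1×1 = 1; y[1] = 1×4 + 1×1 = 5; y[2] = 1×4 = 4 → [1, 5, 4]. Compare to given [0, 5, 4]: they differ at index 0: given 0, correct 1, so answer: No

No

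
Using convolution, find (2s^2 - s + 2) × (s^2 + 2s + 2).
Ascending coefficients: a = [2, -1, 2], b = [2, 2, 1]. c[0] = 2×2 = 4; c[1] = 2×2 + -1×2 = 2; c[2] = 2×1 + -1×2 + 2×2 = 4; c[3] = -1×1 + 2×2 = 3; c[4] = 2×1 = 2. Result coefficients: [4, 2, 4, 3, 2] → 2s^4 + 3s^3 + 4s^2 + 2s + 4

2s^4 + 3s^3 + 4s^2 + 2s + 4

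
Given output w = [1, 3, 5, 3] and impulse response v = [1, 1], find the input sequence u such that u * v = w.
Deconvolve w=[1, 3, 5, 3] by v=[1, 1]. Since v[0]=1, solve forward: u[0] = w[0] / 1 = 1; u[1] = (w[1] - 1×1) / 1 = 2; u[2] = (w[2] - 2×1) / 1 = 3. So u = [1, 2, 3]. Check by forward convolution: w[0] = 1×1 = 1; w[1] = 1×1 + 2×1 = 3; w[2] = 2×1 + 3×1 = 5; w[3] = 3×1 = 3

[1, 2, 3]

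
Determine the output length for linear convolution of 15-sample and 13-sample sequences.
Linear/full convolution length: m + n - 1 = 15 + 13 - 1 = 27

27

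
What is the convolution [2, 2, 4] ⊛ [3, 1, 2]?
y[0] = 2×3 = 6; y[1] = 2×1 + 2×3 = 8; y[2] = 2×2 + 2×1 + 4×3 = 18; y[3] = 2×2 + 4×1 = 8; y[4] = 4×2 = 8

[6, 8, 18, 8, 8]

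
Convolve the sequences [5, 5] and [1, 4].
y[0] = 5×1 = 5; y[1] = 5×4 + 5×1 = 25; y[2] = 5×4 = 20

[5, 25, 20]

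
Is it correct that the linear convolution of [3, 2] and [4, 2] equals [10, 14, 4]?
Recompute linear convolution of [3, 2] and [4, 2]: y[0] = 3×4 = 12; y[1] = 3×2 + 2×4 = 14; y[2] = 2×2 = 4 → [12, 14, 4]. Compare to given [10, 14, 4]: they differ at index 0: given 10, correct 12, so answer: No

No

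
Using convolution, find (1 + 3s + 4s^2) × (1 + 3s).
Ascending coefficients: a = [1, 3, 4], b = [1, 3]. c[0] = 1×1 = 1; c[1] = 1×3 + 3×1 = 6; c[2] = 3×3 + 4×1 = 13; c[3] = 4×3 = 12. Result coefficients: [1, 6, 13, 12] → 1 + 6s + 13s^2 + 12s^3

1 + 6s + 13s^2 + 12s^3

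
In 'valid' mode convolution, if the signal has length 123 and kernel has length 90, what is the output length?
'Valid' mode counts only positions where the kernel fully overlaps the signal: m - n + 1 = 123 - 90 + 1 = 34

34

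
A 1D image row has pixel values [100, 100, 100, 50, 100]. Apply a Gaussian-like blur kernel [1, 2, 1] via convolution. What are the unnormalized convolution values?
Convolve image row [100, 100, 100, 50, 100] with kernel [1, 2, 1]: y[0] = 100×1 = 100; y[1] = 100×2 + 100×1 = 300; y[2] = 100×1 + 100×2 + 100×1 = 400; y[3] = 100×1 + 100×2 + 50×1 = 350; y[4] = 100×1 + 50×2 + 100×1 = 300; y[5] = 50×1 + 100×2 = 250; y[6] = 100×1 = 100 → [100, 300, 400, 350, 300, 250, 100]. Normalization factor = sum(kernel) = 4.

[100, 300, 400, 350, 300, 250, 100]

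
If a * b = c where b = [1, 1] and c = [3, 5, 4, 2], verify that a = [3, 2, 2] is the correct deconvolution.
Forward-compute [3, 2, 2] * [1, 1]: c[0] = 3×1 = 3; c[1] = 3×1 + 2×1 = 5; c[2] = 2×1 + 2×1 = 4; c[3] = 2×1 = 2 → [3, 5, 4, 2]. Matches given c = [3, 5, 4, 2], so verified.

Verified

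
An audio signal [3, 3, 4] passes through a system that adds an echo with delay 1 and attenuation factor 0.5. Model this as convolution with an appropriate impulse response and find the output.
Direct-path + delayed-attenuated-path model → impulse response h = [1, 0.5] (1 at lag 0, 0.5 at lag 1). Output y[n] = x[n] + 0.5·x[n - 1] (with x[n] = 0 outside 0..2): y[0] = 3 + 0.5×0 = 3; y[1] = 3 + 0.5×3 = 4.5; y[2] = 4 + 0.5×3 = 5.5; y[3] = 0 + 0.5×4 = 2.0. So y = [3, 4.5, 5.5, 2.0]

[3, 4.5, 5.5, 2.0]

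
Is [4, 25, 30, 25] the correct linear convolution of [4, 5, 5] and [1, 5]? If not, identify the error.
Recompute linear convolution of [4, 5, 5] and [1, 5]: y[0] = 4×1 = 4; y[1] = 4×5 + 5×1 = 25; y[2] = 5×5 + 5×1 = 30; y[3] = 5×5 = 25 → [4, 25, 30, 25]. Given [4, 25, 30, 25] matches, so answer: Yes

Yes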